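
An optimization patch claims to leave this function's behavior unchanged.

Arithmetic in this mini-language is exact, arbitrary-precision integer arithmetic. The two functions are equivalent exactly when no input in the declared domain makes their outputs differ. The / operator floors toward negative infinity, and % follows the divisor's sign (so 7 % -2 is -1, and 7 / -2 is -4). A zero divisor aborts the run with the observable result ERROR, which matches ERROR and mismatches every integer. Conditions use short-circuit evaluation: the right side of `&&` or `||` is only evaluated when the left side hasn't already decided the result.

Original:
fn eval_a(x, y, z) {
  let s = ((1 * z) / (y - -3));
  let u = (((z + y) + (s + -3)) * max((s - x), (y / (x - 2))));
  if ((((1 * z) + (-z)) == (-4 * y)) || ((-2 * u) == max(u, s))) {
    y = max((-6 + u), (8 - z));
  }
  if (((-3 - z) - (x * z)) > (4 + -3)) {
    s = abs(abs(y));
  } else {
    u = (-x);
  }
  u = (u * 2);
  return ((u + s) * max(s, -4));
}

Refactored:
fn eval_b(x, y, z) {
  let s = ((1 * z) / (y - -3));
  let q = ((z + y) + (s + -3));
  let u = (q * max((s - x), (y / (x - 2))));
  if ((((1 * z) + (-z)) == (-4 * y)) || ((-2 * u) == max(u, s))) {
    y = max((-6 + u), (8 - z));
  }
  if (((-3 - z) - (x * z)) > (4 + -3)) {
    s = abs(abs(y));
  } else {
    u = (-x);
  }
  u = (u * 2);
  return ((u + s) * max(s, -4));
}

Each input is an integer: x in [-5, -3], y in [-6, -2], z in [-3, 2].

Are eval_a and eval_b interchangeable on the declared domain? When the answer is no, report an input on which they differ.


The two are interchangeable: statement counts differ; and local variable names differ, and every declared input agrees.
Tracing x=-5, y=-5, z=-2: eval_a: s = 1; u = -54; ((((1 * z) + (-z)) == (-4 * y)) || ((-2 * u) == max(u, s))) -> false; (((-3 - z) - (x * z)) > (4 + -3)) -> false; u = 5; u = 10; return 11 | eval_b: s = 1; q = -9; u = -54; ((((1 * z) + (-z)) == (-4 * y)) || ((-2 * u) == max(u, s))) -> false; (((-3 - z) - (x * z)) > (4 + -3)) -> false; u = 5; u = 10; return 11 — matching result 11.
Checked all 90 inputs in the declared domain: the outputs agree on every one.
verdict: equivalent


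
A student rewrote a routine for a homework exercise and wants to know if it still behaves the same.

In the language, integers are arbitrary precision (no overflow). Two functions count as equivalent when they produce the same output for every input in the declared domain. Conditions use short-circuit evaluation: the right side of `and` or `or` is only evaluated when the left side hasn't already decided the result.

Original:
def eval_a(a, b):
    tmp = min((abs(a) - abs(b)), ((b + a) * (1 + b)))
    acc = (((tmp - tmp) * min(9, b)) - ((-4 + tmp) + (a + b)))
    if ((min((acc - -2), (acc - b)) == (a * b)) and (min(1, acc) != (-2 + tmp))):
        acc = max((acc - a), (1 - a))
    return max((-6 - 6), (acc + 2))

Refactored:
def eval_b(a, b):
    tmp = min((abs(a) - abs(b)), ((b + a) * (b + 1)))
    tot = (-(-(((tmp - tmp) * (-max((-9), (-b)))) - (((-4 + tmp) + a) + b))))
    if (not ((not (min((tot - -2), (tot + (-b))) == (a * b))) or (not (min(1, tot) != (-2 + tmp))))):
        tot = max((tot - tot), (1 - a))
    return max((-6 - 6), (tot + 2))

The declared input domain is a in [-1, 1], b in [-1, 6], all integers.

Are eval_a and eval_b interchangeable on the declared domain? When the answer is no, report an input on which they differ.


Consider the input a=0, b=4.
eval_a: tmp=-4, then acc=4, then ((min((acc - -2), (acc - b)) == (a * b)) and (min(1, acc) != (-2 + tmp))) is true, then acc=4, then returns 6
eval_b: tmp=-4, then tot=4, then (not ((not (min((tot - -2), (tot + (-b))) == (a * b))) or (not (min(1, tot) != (-2 + tmp))))) is true, then tot=1, then returns 3
6 != 3, so the rewrite changes behavior.
verdict: not equivalent; witness: a=0, b=4


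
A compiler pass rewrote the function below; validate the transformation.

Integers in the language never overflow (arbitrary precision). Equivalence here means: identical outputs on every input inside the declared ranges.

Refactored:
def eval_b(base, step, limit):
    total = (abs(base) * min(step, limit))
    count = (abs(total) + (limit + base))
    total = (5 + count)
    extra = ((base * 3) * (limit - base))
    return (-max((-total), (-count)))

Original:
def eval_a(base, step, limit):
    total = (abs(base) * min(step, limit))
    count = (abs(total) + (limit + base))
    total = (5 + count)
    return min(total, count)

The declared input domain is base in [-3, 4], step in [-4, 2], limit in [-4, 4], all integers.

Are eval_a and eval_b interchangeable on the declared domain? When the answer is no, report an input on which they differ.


The suspicious-looking change has no observable effect anywhere in the declared ranges; all 504 inputs agree.
verdict: equivalent


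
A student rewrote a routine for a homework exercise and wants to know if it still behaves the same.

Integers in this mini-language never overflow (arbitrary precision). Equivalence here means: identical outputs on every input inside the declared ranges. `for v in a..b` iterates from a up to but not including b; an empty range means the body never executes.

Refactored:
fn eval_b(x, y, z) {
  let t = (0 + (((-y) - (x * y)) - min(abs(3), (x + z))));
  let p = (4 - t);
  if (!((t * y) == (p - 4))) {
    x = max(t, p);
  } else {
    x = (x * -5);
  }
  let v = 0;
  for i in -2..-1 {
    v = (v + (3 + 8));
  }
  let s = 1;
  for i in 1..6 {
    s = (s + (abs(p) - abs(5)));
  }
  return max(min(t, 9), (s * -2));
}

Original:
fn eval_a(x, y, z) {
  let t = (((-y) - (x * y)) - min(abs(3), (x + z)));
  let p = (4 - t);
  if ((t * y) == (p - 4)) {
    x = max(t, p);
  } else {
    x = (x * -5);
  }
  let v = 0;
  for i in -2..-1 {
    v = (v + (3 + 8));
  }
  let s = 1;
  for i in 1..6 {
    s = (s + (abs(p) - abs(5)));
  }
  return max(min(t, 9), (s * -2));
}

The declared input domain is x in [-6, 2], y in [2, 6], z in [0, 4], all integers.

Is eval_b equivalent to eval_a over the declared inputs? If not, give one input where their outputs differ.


The suspicious-looking change has no observable effect anywhere in the declared ranges; all 225 inputs agree.
verdict: equivalent


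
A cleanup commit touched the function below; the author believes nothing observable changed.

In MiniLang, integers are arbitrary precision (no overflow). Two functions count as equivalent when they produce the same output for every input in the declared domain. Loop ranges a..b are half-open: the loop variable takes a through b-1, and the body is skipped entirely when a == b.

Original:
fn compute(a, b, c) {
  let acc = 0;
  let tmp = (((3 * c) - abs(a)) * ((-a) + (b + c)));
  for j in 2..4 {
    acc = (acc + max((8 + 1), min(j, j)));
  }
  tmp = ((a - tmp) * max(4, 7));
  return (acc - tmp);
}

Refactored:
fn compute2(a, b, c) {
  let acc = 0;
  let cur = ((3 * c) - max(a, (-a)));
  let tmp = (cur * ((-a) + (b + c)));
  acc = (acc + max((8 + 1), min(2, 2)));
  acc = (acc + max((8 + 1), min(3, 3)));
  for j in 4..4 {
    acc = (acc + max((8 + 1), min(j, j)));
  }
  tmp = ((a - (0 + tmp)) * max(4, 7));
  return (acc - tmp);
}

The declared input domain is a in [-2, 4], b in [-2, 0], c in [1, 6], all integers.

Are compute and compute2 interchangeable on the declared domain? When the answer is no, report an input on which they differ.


Reading the diff, among the changes: constant usage differs; loop structure differs; statement counts differ; arithmetic usage differs; min/max/abs usage differs; local variable names differ.
Spot check at a=4, b=-1, c=5 — compute: acc = 0; tmp = 0; [j=2]; acc = 9; [j=3]; acc = 18; tmp = 28; return -10. compute2: acc = 0; cur = 11; tmp = 0; acc = 9; acc = 18; the j loop: no iterations; tmp = 28; return -10. Both give -10.
An exhaustive pass over the 126 declared inputs shows identical outputs.
verdict: equivalent


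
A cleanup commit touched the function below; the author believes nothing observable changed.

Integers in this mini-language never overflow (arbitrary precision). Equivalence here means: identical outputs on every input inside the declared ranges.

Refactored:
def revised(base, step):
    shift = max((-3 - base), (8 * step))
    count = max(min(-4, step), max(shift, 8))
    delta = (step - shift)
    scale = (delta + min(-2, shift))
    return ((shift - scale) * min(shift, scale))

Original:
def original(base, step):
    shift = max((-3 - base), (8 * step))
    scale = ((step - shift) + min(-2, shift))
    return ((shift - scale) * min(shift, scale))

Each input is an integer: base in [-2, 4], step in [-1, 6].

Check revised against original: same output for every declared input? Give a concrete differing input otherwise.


Among the additions is an assignment to `count` whose value nothing reads, and its value is discarded.
Tracing base=1, step=0: original: shift=0, then scale=-2, then returns -4 | revised: shift=0, then count=8, then delta=0, then scale=-2, then returns -4 — matching result -4.
Checked all 56 inputs in the declared domain: the outputs agree on every one.
verdict: equivalent


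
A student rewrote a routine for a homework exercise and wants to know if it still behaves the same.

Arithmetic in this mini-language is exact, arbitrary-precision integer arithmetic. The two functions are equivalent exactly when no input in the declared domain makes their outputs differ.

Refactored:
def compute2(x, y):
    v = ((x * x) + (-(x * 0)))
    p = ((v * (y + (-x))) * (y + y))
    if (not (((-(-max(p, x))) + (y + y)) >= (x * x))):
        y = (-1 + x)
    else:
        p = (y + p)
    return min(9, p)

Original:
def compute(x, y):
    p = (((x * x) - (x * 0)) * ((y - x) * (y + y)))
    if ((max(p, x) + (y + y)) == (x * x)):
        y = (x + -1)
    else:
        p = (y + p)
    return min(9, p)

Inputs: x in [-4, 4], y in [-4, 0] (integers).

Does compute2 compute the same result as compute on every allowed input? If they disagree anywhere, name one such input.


Consider the input x=-4, y=-4.
compute: p := 0 | ((max(p, x) + (y + y)) == (x * x)): false | p := -4 | result -4
compute2: v := 16 | p := 0 | (not (((-(-max(p, x))) + (y + y)) >= (x * x))): true | y := -5 | result 0
-4 and 0 differ, so these are not the same function on this domain.
verdict: not equivalent; witness: x=-4, y=-4


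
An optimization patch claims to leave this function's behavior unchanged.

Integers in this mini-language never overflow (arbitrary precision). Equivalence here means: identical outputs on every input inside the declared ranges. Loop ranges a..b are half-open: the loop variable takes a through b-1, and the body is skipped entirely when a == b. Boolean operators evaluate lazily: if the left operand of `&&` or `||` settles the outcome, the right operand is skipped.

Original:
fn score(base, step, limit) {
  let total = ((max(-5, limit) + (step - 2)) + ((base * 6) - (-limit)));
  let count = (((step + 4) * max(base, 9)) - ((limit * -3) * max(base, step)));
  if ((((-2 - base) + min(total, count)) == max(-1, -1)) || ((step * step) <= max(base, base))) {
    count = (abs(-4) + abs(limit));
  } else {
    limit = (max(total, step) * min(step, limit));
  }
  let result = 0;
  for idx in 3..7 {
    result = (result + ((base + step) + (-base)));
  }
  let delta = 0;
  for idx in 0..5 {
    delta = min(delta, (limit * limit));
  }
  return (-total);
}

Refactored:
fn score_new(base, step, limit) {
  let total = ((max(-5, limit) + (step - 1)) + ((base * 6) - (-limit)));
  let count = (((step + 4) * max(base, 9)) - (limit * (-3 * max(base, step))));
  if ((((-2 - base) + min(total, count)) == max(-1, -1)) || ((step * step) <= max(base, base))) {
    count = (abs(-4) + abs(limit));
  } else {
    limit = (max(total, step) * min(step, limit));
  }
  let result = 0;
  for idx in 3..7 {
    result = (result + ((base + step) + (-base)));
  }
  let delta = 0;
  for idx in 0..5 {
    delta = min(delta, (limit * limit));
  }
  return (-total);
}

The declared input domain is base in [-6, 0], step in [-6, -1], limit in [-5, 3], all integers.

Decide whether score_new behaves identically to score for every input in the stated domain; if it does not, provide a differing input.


There is a counterexample at base=-6, step=-6, limit=-5: 54 on one side, 53 on the other.
score: total becomes -54; next count becomes 72; next ((((-2 - base) + min(total, count)) == max(-1, -1)) || ((step * step) <= max(base, base))) evaluates to false; next limit becomes 36; next result becomes 0; next at idx=3:; next result becomes -6; next at idx=4:; next result becomes -12; next at idx=5:; next result becomes -18; next at idx=6:; next result becomes -24; next delta becomes 0; next at idx=0:; next delta becomes 0; next at idx=1:; next delta becomes 0; next at idx=2:; next delta becomes 0; next at idx=3:; next delta becomes 0; next at idx=4:; next delta becomes 0; next final value 54
score_new: total becomes -53; next count becomes 72; next ((((-2 - base) + min(total, count)) == max(-1, -1)) || ((step * step) <= max(base, base))) evaluates to false; next limit becomes 36; next result becomes 0; next at idx=3:; next result becomes -6; next at idx=4:; next result becomes -12; next at idx=5:; next result becomes -18; next at idx=6:; next result becomes -24; next delta becomes 0; next at idx=0:; next delta becomes 0; next at idx=1:; next delta becomes 0; next at idx=2:; next delta becomes 0; next at idx=3:; next delta becomes 0; next at idx=4:; next delta becomes 0; next final value 53
verdict: not equivalent; witness: base=-6, step=-6, limit=-5


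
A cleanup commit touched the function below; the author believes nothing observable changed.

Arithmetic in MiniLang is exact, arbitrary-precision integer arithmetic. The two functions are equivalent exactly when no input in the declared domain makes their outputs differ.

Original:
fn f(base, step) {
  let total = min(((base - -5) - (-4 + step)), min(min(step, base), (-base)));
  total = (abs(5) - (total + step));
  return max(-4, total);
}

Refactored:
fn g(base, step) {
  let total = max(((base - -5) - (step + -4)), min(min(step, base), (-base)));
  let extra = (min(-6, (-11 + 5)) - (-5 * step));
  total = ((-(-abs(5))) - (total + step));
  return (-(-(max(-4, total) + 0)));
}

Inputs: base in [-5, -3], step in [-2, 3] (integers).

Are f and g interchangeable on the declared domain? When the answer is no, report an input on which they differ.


The rewrite breaks on base=-5, step=-2, where the results are 12 and 1.
f: total becomes -5; next total becomes 12; next final value 12
g: total becomes 6; next extra becomes -16; next total becomes 1; next final value 1
verdict: not equivalent; witness: base=-5, step=-2


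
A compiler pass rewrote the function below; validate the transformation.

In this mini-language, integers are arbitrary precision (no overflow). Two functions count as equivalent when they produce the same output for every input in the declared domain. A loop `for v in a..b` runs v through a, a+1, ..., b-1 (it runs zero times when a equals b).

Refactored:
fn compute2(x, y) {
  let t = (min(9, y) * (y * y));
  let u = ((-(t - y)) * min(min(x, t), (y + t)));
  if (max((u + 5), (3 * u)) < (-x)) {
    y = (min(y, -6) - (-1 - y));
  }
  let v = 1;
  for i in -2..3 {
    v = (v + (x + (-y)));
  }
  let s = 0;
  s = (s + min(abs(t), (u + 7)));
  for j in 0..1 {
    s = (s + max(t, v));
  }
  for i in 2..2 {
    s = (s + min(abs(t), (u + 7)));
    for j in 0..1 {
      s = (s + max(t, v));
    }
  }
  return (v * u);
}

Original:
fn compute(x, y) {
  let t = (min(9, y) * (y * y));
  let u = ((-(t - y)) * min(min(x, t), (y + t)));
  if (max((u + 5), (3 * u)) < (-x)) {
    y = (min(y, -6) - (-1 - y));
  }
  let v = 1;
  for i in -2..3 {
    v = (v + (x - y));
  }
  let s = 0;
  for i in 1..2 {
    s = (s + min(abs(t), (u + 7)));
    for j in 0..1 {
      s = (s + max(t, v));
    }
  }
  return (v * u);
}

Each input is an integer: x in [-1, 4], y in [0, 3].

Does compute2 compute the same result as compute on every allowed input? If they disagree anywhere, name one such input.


Equivalent — the differences include constant usage differs; also loop structure differs; also arithmetic usage differs; also statement counts differ; also min/max/abs usage differs, yet no declared input distinguishes the two.
Spot check at x=4, y=3 — compute: t = 27; u = -96; (max((u + 5), (3 * u)) < (-x)) -> true; y = -2; v = 1; [i=-2]; v = 7; [i=-1]; v = 13; [i=0]; v = 19; [i=1]; v = 25; [i=2]; v = 31; s = 0; [i=1]; s = -89; [j=0]; s = -58; return -2976. compute2: t = 27; u = -96; (max((u + 5), (3 * u)) < (-x)) -> true; y = -2; v = 1; [i=-2]; v = 7; [i=-1]; v = 13; [i=0]; v = 19; [i=1]; v = 25; [i=2]; v = 31; s = 0; s = -89; [j=0]; s = -58; the i loop: no iterations; return -2976. Both give -2976.
An exhaustive pass over the 24 declared inputs shows identical outputs.
verdict: equivalent


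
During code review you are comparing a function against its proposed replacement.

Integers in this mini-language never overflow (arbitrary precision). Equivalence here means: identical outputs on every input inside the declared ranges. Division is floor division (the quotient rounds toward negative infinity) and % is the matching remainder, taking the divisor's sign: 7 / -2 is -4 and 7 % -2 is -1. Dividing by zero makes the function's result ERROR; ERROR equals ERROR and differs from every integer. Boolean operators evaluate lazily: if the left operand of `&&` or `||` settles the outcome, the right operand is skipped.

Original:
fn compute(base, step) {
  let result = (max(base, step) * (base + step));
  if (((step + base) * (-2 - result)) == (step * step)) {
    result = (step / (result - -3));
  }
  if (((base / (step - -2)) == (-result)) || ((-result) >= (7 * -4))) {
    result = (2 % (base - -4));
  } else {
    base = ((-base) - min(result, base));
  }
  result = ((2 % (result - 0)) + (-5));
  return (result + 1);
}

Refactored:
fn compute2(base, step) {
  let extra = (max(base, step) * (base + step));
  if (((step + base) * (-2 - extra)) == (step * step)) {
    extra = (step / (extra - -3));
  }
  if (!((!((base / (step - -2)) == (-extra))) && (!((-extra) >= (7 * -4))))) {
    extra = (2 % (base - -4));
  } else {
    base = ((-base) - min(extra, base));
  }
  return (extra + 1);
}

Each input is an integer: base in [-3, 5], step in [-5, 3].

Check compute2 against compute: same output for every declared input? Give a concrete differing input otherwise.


The rewrite breaks on base=-3, step=-5, where the results are ERROR and 1.
compute: result = 24; (((step + base) * (-2 - result)) == (step * step)) -> false; (((base / (step - -2)) == (-result)) || ((-result) >= (7 * -4))) -> true; result = 0; division by zero -> ERROR
compute2: extra = 24; (((step + base) * (-2 - extra)) == (step * step)) -> false; (!((!((base / (step - -2)) == (-extra))) && (!((-extra) >= (7 * -4))))) -> true; extra = 0; return 1
verdict: not equivalent; witness: base=-3, step=-5


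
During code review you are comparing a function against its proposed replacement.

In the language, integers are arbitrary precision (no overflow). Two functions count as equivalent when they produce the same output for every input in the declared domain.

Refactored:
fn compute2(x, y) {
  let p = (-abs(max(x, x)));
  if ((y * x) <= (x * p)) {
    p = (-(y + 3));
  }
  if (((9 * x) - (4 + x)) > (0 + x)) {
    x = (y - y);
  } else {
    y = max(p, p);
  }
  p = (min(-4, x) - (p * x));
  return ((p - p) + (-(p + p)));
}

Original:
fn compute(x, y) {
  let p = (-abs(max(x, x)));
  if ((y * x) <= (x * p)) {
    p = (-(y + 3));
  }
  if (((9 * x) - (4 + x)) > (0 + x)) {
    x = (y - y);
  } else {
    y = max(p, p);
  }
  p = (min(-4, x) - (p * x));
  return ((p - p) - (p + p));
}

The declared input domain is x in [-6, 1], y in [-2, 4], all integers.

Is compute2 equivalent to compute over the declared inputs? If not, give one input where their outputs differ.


Behavior is preserved: although arithmetic usage differs, the outputs never diverge.
Tracing x=-2, y=3: compute: p=-2, then ((y * x) <= (x * p)) is true, then p=-6, then (((9 * x) - (4 + x)) > (0 + x)) is false, then y=-6, then p=-16, then returns 32 | compute2: p=-2, then ((y * x) <= (x * p)) is true, then p=-6, then (((9 * x) - (4 + x)) > (0 + x)) is false, then y=-6, then p=-16, then returns 32 — matching result 32.
An exhaustive pass over the 56 declared inputs shows identical outputs.
verdict: equivalent


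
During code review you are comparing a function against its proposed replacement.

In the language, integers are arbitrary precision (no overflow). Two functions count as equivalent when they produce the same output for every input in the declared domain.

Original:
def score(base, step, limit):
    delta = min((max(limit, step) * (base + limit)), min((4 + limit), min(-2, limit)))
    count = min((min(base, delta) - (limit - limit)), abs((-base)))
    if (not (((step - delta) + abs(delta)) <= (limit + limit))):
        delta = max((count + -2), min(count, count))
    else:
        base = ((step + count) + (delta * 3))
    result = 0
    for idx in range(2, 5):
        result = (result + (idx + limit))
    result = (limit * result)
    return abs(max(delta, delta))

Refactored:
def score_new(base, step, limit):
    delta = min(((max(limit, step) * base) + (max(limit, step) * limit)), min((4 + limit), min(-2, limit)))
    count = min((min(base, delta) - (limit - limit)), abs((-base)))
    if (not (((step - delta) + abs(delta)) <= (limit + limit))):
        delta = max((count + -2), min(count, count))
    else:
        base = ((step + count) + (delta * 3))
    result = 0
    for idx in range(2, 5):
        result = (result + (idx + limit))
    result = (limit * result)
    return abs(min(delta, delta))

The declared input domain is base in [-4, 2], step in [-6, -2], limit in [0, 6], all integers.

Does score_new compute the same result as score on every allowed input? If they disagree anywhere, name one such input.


Equivalent. Although `max(delta, delta)` became `min(delta, delta)`, no input in the stated domain can expose it.
Checked all 245 inputs in the declared domain: the outputs agree on every one.
Tracing base=1, step=-6, limit=3: score: delta = -2; count = -2; (not (((step - delta) + abs(delta)) <= (limit + limit))) -> false; base = -14; result = 0; [idx=2]; result = 5; [idx=3]; result = 11; [idx=4]; result = 18; result = 54; return 2 | score_new: delta = -2; count = -2; (not (((step - delta) + abs(delta)) <= (limit + limit))) -> false; base = -14; result = 0; [idx=2]; result = 5; [idx=3]; result = 11; [idx=4]; result = 18; result = 54; return 2 — matching result 2.
verdict: equivalent


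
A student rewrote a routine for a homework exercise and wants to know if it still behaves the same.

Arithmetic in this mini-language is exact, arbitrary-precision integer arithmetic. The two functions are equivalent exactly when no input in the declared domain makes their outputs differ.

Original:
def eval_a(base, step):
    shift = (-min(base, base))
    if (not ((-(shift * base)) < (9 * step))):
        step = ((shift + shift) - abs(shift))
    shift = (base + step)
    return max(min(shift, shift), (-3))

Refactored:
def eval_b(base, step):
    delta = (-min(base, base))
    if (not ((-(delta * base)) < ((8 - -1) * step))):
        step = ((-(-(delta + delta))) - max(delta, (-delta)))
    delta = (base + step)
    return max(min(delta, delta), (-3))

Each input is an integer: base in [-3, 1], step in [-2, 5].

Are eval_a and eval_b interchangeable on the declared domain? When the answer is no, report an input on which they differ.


Comparing the listings, the differences include: min/max/abs usage differs, arithmetic usage differs, constant usage differs, local variable names differ.
Spot check at base=-1, step=3 — eval_a: shift = 1; (not ((-(shift * base)) < (9 * step))) -> false; shift = 2; return 2. eval_b: delta = 1; (not ((-(delta * base)) < ((8 - -1) * step))) -> false; delta = 2; return 2. Both give 2.
An exhaustive pass over the 40 declared inputs shows identical outputs.
verdict: equivalent


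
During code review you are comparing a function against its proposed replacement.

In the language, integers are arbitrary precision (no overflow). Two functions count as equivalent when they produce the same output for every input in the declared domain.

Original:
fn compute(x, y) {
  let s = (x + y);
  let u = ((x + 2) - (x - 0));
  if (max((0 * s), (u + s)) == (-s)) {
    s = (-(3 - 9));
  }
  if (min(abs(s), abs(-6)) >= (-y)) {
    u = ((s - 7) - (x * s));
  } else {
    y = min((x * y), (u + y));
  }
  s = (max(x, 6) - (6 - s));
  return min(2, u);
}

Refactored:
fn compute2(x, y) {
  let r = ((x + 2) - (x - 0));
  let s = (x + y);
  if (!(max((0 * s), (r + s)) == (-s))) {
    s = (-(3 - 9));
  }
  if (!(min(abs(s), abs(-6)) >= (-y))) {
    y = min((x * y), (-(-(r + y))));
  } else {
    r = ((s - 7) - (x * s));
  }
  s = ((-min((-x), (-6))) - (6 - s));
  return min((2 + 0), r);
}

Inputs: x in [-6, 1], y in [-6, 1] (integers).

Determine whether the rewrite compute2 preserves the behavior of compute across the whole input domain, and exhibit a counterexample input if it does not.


These are not equivalent — on x=-6, y=-6 the outputs split (-91 vs 2).
compute: s := -12 | u := 2 | (max((0 * s), (u + s)) == (-s)): false | (min(abs(s), abs(-6)) >= (-y)): true | u := -91 | s := -12 | result -91
compute2: r := 2 | s := -12 | (!(max((0 * s), (r + s)) == (-s))): true | s := 6 | (!(min(abs(s), abs(-6)) >= (-y))): false | r := 35 | s := 6 | result 2
verdict: not equivalent; witness: x=-6, y=-6


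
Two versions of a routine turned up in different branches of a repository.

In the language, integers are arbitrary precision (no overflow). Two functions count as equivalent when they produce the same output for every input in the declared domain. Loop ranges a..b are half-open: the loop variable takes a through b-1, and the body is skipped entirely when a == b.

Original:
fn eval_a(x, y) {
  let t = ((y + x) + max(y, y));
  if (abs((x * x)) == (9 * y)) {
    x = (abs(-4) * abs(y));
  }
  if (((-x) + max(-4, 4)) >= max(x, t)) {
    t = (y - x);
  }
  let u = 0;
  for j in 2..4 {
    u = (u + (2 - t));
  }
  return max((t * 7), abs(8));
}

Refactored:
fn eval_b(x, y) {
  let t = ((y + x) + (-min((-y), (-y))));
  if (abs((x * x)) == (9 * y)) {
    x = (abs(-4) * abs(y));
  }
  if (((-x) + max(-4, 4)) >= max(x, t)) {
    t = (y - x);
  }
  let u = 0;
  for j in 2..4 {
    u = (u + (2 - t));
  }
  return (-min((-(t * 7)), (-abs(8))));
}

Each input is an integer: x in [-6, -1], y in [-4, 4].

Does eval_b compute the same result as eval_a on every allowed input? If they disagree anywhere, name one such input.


Behavior is preserved: although min/max/abs usage differs, the outputs never diverge.
As a probe, take x=-4, y=-3: eval_a runs t=-10, then (abs((x * x)) == (9 * y)) is false, then (((-x) + max(-4, 4)) >= max(x, t)) is true, then t=1, then u=0, then (j=2), then u=1, then (j=3), then u=2, then returns 8; eval_b runs t=-10, then (abs((x * x)) == (9 * y)) is false, then (((-x) + max(-4, 4)) >= max(x, t)) is true, then t=1, then u=0, then (j=2), then u=1, then (j=3), then u=2, then returns 8; both end at 8.
Checked all 54 inputs in the declared domain: the outputs agree on every one.
verdict: equivalent


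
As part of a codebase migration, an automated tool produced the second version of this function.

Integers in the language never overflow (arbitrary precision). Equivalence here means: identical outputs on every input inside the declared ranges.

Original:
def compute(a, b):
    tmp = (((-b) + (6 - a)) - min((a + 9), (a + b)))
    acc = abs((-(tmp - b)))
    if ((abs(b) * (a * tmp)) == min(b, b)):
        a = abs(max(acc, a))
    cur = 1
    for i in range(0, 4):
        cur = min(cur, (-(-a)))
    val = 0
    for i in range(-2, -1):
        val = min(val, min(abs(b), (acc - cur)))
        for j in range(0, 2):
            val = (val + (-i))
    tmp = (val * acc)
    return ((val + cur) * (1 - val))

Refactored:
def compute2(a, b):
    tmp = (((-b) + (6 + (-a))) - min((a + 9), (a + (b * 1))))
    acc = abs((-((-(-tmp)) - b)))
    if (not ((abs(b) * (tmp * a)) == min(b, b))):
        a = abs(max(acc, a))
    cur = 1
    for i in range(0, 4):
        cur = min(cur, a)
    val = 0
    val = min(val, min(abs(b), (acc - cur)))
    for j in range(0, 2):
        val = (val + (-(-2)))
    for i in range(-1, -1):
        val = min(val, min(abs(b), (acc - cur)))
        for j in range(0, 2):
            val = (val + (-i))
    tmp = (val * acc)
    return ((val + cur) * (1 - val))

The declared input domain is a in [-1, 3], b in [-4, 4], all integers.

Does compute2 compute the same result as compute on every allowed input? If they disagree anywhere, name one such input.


These are not equivalent — on a=-1, b=-4 the outputs split (-9 vs -15).
compute: tmp=16, then acc=20, then ((abs(b) * (a * tmp)) == min(b, b)) is false, then cur=1, then (i=0), then cur=-1, then (i=1), then cur=-1, then (i=2), then cur=-1, then (i=3), then cur=-1, then val=0, then (i=-2), then val=0, then (j=0), then val=2, then (j=1), then val=4, then tmp=80, then returns -9
compute2: tmp=16, then acc=20, then (not ((abs(b) * (tmp * a)) == min(b, b))) is true, then a=20, then cur=1, then (i=0), then cur=1, then (i=1), then cur=1, then (i=2), then cur=1, then (i=3), then cur=1, then val=0, then val=0, then (j=0), then val=2, then (j=1), then val=4, then the loop over i runs zero times, then tmp=80, then returns -15
verdict: not equivalent; witness: a=-1, b=-4


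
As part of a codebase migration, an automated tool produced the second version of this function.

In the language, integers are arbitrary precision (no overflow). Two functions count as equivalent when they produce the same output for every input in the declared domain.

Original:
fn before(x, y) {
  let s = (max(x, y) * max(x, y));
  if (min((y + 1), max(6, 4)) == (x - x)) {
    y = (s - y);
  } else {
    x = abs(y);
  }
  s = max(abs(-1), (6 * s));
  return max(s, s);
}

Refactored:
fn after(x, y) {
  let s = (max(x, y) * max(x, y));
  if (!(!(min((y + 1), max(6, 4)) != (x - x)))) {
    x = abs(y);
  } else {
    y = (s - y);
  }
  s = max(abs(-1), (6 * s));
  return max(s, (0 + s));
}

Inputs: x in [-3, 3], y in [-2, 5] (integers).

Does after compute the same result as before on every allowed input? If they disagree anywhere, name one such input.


The two versions differ — the changes include constant usage differs, plus boolean connective usage differs, plus comparison usage differs, plus arithmetic usage differs.
As a probe, take x=3, y=5: before runs s becomes 25; next (min((y + 1), max(6, 4)) == (x - x)) evaluates to false; next x becomes 5; next s becomes 150; next final value 150; after runs s becomes 25; next (!(!(min((y + 1), max(6, 4)) != (x - x)))) evaluates to true; next x becomes 5; next s becomes 150; next final value 150; both end at 150.
Every one of the 56 inputs gives matching results.
verdict: equivalent


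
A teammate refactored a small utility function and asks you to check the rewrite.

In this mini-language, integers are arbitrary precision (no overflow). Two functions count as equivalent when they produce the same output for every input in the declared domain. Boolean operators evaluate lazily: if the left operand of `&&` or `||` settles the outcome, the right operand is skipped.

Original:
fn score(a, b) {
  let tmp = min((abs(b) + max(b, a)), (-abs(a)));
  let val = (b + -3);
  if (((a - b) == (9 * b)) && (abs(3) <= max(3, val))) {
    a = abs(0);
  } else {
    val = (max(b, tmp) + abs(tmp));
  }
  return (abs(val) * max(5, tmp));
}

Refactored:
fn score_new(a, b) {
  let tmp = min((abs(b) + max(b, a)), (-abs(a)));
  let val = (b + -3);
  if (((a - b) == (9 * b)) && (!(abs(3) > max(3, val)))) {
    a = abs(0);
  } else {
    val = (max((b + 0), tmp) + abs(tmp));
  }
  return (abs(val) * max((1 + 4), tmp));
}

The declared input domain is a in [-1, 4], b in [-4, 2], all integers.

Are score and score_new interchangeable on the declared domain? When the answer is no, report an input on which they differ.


The two are interchangeable: constant usage differs, plus comparison usage differs, plus boolean connective usage differs, plus arithmetic usage differs, and every declared input agrees.
As a probe, take a=-1, b=1: score runs tmp=-1, then val=-2, then (((a - b) == (9 * b)) && (abs(3) <= max(3, val))) is false, then val=2, then returns 10; score_new runs tmp=-1, then val=-2, then (((a - b) == (9 * b)) && (!(abs(3) > max(3, val)))) is false, then val=2, then returns 10; both end at 10.
Sweeping the whole domain (42 inputs) finds no disagreement.
verdict: equivalent


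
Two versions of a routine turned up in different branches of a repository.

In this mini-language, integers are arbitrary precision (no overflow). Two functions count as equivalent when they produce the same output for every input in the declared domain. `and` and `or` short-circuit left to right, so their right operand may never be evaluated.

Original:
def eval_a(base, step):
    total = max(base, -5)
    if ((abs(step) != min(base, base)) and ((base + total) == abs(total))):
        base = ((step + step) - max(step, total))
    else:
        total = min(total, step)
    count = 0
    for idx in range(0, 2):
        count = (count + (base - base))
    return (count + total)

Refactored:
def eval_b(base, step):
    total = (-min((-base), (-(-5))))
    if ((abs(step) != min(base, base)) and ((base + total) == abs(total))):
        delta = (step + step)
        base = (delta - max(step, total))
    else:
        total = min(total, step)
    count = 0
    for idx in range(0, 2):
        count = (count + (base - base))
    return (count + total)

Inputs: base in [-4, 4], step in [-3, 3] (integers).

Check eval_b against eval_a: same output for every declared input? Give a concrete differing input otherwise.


Side by side, the visible changes include: min/max/abs usage differs; statement counts differ; local variable names differ.
Spot check at base=-2, step=0 — eval_a: total=-2, then ((abs(step) != min(base, base)) and ((base + total) == abs(total))) is false, then total=-2, then count=0, then (idx=0), then count=0, then (idx=1), then count=0, then returns -2. eval_b: total=-2, then ((abs(step) != min(base, base)) and ((base + total) == abs(total))) is false, then total=-2, then count=0, then (idx=0), then count=0, then (idx=1), then count=0, then returns -2. Both give -2.
Sweeping the whole domain (63 inputs) finds no disagreement.
verdict: equivalent


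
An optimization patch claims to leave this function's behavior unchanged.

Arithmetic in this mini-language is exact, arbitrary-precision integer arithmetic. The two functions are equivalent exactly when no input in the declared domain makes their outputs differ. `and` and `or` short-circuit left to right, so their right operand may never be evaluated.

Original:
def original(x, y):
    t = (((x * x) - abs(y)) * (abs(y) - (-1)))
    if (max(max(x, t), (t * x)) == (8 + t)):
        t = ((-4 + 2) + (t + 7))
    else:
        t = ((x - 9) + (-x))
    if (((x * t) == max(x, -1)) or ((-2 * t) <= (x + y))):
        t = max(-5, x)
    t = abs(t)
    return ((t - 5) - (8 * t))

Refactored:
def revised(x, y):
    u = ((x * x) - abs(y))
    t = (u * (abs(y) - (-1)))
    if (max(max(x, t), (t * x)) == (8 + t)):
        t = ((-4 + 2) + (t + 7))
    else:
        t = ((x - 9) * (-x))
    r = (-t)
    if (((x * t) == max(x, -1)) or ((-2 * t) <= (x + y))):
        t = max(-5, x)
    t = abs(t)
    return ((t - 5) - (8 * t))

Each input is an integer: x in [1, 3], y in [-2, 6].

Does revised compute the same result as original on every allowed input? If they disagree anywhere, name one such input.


Evaluate both at x=1, y=-2.
original: t := -3 | (max(max(x, t), (t * x)) == (8 + t)): false | t := -9 | (((x * t) == max(x, -1)) or ((-2 * t) <= (x + y))): false | t := 9 | result -68
revised: u := -1 | t := -3 | (max(max(x, t), (t * x)) == (8 + t)): false | t := 8 | r := -8 | (((x * t) == max(x, -1)) or ((-2 * t) <= (x + y))): true | t := 1 | t := 1 | result -12
-68 and -12 differ, so these are not the same function on this domain.
verdict: not equivalent; witness: x=1, y=-2


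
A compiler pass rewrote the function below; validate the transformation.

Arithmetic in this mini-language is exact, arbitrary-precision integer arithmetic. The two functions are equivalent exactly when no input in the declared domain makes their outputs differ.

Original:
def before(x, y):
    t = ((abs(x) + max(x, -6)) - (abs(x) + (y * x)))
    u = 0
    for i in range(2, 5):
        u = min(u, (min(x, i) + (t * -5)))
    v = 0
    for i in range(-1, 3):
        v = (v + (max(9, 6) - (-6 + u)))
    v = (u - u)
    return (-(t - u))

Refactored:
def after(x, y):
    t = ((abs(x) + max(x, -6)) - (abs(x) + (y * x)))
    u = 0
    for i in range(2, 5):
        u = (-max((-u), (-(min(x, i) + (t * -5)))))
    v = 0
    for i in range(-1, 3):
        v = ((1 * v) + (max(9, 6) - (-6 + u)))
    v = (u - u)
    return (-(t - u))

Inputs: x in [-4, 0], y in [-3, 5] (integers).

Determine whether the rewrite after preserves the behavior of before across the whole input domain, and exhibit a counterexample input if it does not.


The two versions differ — the changes include min/max/abs usage differs, and arithmetic usage differs, and constant usage differs.
Tracing x=0, y=5: before: t=0, then u=0, then (i=2), then u=0, then (i=3), then u=0, then (i=4), then u=0, then v=0, then (i=-1), then v=15, then (i=0), then v=30, then (i=1), then v=45, then (i=2), then v=60, then v=0, then returns 0 | after: t=0, then u=0, then (i=2), then u=0, then (i=3), then u=0, then (i=4), then u=0, then v=0, then (i=-1), then v=15, then (i=0), then v=30, then (i=1), then v=45, then (i=2), then v=60, then v=0, then returns 0 — matching result 0.
Checked all 45 inputs in the declared domain: the outputs agree on every one.
verdict: equivalent


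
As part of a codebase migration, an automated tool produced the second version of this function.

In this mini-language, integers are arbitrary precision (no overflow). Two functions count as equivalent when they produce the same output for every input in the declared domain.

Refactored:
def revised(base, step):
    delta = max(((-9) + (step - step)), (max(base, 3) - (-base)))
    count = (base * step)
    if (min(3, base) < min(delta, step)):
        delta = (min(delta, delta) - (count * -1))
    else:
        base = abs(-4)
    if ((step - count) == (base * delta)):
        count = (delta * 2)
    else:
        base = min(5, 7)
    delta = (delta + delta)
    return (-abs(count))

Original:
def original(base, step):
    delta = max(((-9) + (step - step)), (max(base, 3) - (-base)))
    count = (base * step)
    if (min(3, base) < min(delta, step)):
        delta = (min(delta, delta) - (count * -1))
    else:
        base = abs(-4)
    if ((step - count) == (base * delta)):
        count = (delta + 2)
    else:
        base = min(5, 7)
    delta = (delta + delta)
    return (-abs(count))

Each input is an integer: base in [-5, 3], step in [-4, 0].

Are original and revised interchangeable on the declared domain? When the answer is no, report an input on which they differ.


There is a counterexample at base=-3, step=0: -2 on one side, 0 on the other.
original: delta becomes 0; next count becomes 0; next (min(3, base) < min(delta, step)) evaluates to true; next delta becomes 0; next ((step - count) == (base * delta)) evaluates to true; next count becomes 2; next delta becomes 0; next final value -2
revised: delta becomes 0; next count becomes 0; next (min(3, base) < min(delta, step)) evaluates to true; next delta becomes 0; next ((step - count) == (base * delta)) evaluates to true; next count becomes 0; next delta becomes 0; next final value 0
verdict: not equivalent; witness: base=-3, step=0


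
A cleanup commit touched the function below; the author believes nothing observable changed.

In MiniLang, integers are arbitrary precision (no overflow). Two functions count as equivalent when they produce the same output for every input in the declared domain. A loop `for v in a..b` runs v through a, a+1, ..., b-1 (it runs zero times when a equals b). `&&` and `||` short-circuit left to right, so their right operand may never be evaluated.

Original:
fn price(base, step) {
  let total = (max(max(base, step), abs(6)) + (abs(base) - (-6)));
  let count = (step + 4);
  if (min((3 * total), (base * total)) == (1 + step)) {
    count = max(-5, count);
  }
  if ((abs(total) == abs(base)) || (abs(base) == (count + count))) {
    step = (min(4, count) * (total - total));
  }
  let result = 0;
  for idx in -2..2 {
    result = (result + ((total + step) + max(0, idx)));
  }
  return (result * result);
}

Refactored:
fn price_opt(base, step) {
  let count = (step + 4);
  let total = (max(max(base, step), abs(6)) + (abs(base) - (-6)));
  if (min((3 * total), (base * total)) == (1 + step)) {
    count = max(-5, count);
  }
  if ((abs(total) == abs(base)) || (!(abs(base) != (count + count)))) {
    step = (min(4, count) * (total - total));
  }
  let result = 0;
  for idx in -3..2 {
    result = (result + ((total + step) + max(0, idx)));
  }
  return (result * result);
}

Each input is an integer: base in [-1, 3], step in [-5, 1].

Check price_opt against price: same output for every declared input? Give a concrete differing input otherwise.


Evaluate both at base=-1, step=-5.
price: total := 13 | count := -1 | (min((3 * total), (base * total)) == (1 + step)): false | ((abs(total) == abs(base)) || (abs(base) == (count + count))): false | result := 0 | iter idx=-2: | result := 8 | iter idx=-1: | result := 16 | iter idx=0: | result := 24 | iter idx=1: | result := 33 | result 1089
price_opt: count := -1 | total := 13 | (min((3 * total), (base * total)) == (1 + step)): false | ((abs(total) == abs(base)) || (!(abs(base) != (count + count)))): false | result := 0 | iter idx=-3: | result := 8 | iter idx=-2: | result := 16 | iter idx=-1: | result := 24 | iter idx=0: | result := 32 | iter idx=1: | result := 41 | result 1681
1089 vs 1681 — the two versions disagree here.
verdict: not equivalent; witness: base=-1, step=-5
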